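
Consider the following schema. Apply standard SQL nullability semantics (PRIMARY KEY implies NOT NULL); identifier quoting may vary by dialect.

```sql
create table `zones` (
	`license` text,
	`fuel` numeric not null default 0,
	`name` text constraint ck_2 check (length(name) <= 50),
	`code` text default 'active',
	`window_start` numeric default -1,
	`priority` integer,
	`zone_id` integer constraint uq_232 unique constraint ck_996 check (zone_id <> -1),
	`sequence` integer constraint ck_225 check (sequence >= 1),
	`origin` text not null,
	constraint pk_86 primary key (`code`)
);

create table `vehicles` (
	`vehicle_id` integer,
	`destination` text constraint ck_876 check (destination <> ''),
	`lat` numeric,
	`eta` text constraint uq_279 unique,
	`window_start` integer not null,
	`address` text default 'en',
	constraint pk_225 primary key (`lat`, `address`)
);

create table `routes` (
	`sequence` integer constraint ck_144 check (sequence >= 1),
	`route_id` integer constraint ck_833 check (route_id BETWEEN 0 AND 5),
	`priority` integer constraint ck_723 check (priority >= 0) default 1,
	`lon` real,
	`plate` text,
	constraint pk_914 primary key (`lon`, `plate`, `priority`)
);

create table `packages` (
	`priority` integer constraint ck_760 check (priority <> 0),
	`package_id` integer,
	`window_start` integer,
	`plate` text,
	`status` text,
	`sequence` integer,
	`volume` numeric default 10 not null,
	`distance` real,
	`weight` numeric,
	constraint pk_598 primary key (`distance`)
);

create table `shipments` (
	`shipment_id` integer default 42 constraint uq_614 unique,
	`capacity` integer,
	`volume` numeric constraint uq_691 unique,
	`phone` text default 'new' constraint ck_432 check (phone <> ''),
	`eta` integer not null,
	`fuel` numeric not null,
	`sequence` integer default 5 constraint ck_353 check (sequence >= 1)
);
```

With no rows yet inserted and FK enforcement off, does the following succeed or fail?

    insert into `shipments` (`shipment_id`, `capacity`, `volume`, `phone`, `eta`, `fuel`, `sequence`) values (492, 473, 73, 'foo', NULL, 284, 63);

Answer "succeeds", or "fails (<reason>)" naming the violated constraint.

fails (NOT NULL on eta)

eta is explicitly set to NULL, but eta is declared NOT NULL.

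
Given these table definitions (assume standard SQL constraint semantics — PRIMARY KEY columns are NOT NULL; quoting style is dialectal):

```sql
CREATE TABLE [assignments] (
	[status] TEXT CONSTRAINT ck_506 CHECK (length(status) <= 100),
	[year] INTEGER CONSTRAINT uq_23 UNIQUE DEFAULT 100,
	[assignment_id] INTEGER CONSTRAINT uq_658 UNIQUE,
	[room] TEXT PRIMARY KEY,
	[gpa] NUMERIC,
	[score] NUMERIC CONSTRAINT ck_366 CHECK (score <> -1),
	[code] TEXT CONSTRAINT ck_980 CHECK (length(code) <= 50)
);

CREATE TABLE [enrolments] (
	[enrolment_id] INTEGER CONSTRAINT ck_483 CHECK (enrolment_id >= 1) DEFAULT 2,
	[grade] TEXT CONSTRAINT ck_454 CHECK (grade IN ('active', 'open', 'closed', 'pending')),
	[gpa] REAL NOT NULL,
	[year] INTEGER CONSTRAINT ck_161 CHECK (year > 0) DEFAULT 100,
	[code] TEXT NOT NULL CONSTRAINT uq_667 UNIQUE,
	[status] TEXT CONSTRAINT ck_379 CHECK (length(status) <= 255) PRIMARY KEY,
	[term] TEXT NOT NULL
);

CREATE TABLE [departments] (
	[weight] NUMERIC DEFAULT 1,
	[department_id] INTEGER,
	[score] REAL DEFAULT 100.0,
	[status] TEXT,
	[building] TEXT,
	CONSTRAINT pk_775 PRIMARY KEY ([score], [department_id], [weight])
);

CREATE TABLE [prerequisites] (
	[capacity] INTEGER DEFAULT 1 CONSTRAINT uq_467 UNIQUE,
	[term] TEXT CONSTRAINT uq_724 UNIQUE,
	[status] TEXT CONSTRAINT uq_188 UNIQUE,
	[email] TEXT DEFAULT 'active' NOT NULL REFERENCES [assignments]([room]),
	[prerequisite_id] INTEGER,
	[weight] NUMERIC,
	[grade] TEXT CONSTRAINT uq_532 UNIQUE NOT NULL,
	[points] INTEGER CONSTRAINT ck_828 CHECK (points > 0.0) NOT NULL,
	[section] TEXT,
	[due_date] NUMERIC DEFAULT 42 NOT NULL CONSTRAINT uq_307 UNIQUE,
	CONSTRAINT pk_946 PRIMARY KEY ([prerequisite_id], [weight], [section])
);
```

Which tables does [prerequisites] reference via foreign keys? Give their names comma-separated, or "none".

- email REFERENCES assignments(room).

assignments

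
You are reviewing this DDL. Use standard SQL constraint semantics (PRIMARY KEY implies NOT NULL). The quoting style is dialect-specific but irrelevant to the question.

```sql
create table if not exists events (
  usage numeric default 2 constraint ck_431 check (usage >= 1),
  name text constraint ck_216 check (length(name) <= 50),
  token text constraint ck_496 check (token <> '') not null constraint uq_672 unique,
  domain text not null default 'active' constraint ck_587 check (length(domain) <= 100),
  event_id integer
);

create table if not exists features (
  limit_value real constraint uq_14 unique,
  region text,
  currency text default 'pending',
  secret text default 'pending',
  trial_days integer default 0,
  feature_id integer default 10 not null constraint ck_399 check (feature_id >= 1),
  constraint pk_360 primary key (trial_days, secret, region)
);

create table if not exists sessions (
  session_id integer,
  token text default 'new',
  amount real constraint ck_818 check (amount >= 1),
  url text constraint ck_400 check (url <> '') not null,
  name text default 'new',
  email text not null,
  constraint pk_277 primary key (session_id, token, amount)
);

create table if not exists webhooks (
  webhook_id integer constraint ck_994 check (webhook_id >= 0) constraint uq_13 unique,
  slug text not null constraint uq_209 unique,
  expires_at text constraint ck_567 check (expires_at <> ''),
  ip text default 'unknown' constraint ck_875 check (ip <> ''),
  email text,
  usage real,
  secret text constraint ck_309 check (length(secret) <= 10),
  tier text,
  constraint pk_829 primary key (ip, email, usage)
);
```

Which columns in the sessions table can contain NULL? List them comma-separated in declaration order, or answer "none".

name

- session_id: part of the PRIMARY KEY, which implies NOT NULL → not nullable.
- token: part of the PRIMARY KEY, which implies NOT NULL → not nullable.
- amount: part of the PRIMARY KEY, which implies NOT NULL → not nullable.
- url: declared NOT NULL → not nullable.
- name: DEFAULT only fills an omitted column; an explicit NULL is still allowed → nullable.
- email: declared NOT NULL → not nullable.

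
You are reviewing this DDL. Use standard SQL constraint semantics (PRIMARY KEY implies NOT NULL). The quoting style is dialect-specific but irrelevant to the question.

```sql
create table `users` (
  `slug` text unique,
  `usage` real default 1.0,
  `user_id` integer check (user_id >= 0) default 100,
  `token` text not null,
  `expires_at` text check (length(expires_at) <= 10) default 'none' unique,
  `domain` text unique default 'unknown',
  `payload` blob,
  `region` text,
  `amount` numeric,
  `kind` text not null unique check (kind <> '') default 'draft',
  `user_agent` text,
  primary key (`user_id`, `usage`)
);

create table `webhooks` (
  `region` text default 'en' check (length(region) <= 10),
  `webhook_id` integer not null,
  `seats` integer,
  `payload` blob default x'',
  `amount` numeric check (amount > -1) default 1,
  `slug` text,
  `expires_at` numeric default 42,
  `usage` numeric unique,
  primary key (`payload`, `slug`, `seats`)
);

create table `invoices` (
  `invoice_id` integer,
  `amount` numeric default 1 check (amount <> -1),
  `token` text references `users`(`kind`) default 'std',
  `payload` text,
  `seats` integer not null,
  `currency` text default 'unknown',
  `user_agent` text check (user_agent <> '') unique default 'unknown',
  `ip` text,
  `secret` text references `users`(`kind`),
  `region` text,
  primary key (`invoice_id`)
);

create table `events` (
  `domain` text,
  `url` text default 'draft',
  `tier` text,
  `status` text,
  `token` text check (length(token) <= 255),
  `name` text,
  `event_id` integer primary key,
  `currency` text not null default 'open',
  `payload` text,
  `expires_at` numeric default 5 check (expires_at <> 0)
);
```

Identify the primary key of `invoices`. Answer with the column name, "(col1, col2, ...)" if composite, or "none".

invoice_id is declared PRIMARY KEY as a table-level PRIMARY KEY clause.

invoice_id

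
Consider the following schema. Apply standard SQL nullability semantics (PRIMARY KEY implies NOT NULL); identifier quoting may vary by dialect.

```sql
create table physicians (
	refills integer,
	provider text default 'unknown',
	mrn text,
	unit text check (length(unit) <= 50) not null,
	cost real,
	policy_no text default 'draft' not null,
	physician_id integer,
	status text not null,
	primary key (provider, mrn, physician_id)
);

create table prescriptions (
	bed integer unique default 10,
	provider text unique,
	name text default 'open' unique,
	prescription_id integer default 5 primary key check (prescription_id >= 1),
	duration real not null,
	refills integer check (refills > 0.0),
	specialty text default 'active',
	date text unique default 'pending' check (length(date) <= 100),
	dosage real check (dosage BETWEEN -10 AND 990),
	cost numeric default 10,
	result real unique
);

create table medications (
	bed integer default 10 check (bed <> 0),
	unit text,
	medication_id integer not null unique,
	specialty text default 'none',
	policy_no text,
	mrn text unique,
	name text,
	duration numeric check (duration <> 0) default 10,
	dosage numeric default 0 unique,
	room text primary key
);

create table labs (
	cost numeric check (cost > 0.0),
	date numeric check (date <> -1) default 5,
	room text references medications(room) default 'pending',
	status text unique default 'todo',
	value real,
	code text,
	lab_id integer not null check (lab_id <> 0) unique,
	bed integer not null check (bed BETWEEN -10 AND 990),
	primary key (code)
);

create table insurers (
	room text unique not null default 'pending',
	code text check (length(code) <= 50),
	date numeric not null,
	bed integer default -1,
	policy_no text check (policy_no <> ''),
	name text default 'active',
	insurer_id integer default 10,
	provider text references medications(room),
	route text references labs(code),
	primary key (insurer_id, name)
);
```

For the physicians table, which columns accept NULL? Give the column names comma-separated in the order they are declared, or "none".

refills, cost

- refills: no NOT NULL constraint applies → nullable.
- provider: part of the PRIMARY KEY, which implies NOT NULL → not nullable.
- mrn: part of the PRIMARY KEY, which implies NOT NULL → not nullable.
- unit: declared NOT NULL → not nullable.
- cost: no NOT NULL constraint applies → nullable.
- policy_no: declared NOT NULL → not nullable.
- physician_id: part of the PRIMARY KEY, which implies NOT NULL → not nullable.
- status: declared NOT NULL → not nullable.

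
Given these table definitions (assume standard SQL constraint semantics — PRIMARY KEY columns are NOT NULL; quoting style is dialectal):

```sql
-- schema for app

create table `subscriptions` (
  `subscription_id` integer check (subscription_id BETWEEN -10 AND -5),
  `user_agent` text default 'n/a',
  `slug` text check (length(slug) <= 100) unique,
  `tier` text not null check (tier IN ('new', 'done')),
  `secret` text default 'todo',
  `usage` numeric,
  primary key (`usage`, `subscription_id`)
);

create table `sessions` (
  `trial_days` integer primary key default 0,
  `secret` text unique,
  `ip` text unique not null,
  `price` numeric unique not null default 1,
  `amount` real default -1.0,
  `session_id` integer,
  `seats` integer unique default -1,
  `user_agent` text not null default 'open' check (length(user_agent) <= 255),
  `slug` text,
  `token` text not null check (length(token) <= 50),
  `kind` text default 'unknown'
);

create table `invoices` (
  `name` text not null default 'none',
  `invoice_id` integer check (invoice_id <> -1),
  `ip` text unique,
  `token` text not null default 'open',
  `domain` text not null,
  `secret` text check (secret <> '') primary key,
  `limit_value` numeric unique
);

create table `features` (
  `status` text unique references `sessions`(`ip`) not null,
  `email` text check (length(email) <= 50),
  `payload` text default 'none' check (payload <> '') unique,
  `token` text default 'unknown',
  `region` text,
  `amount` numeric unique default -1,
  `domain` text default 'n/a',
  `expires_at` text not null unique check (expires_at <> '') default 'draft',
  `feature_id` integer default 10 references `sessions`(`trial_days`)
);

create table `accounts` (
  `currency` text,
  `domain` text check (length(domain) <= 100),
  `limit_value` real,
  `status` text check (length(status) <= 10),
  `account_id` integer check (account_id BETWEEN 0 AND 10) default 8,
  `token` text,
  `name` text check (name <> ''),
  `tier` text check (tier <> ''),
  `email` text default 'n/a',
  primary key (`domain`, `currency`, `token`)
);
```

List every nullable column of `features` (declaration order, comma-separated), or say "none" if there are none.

email, payload, token, region, amount, domain, feature_id

- status: declared NOT NULL → not nullable.
- email: CHECK does not forbid NULL (a CHECK constraint passes when its expression is NULL) → nullable.
- payload: CHECK does not forbid NULL (a CHECK constraint passes when its expression is NULL) → nullable.
- token: DEFAULT only fills an omitted column; an explicit NULL is still allowed → nullable.
- region: no NOT NULL constraint applies → nullable.
- amount: UNIQUE does not imply NOT NULL → nullable.
- domain: DEFAULT only fills an omitted column; an explicit NULL is still allowed → nullable.
- expires_at: declared NOT NULL → not nullable.
- feature_id: a foreign key column may be NULL unless separately constrained → nullable.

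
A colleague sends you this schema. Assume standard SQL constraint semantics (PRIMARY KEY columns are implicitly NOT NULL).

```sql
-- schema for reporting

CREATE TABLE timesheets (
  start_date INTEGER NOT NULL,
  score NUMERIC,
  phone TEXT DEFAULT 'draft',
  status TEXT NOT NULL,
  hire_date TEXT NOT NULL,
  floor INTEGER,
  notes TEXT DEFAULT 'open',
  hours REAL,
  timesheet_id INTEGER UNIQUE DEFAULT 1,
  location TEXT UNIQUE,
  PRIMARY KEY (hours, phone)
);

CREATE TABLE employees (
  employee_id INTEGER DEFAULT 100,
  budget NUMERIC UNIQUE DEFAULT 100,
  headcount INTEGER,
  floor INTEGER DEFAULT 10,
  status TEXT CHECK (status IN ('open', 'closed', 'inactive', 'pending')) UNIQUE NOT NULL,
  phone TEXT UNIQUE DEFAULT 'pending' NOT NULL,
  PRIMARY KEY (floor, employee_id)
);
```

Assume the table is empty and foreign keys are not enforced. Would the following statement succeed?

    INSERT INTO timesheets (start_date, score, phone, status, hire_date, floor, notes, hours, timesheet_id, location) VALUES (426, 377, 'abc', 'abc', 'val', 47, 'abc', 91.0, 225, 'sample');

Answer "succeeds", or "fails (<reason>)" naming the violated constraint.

succeeds

NOT NULL columns: hire_date is supplied; hours is supplied; phone is supplied; start_date is supplied; status is supplied.
No constraint is violated.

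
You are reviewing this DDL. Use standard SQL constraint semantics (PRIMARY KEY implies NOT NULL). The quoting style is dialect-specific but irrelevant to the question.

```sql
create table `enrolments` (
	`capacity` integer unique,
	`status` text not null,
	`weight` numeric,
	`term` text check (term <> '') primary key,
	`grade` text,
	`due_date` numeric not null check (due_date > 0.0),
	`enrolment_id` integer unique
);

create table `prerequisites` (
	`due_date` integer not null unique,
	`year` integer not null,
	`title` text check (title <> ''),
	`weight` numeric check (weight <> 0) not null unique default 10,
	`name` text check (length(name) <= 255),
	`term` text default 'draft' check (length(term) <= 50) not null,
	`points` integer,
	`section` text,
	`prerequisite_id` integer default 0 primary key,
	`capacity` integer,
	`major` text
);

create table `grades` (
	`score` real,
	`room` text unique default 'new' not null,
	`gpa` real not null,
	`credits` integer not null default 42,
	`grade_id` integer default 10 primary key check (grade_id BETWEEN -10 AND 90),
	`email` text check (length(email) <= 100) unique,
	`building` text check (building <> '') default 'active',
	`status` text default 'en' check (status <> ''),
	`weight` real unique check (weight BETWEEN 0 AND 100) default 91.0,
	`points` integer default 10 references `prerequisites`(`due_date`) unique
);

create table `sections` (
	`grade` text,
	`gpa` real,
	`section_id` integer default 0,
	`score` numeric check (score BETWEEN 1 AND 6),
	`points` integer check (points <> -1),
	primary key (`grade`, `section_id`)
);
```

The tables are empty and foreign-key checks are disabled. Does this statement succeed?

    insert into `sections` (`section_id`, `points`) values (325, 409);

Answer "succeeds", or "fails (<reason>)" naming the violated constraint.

fails (NOT NULL on grade)

grade is omitted from the column list and has no DEFAULT, so it would receive NULL.
But grade is part of the PRIMARY KEY (implied NOT NULL).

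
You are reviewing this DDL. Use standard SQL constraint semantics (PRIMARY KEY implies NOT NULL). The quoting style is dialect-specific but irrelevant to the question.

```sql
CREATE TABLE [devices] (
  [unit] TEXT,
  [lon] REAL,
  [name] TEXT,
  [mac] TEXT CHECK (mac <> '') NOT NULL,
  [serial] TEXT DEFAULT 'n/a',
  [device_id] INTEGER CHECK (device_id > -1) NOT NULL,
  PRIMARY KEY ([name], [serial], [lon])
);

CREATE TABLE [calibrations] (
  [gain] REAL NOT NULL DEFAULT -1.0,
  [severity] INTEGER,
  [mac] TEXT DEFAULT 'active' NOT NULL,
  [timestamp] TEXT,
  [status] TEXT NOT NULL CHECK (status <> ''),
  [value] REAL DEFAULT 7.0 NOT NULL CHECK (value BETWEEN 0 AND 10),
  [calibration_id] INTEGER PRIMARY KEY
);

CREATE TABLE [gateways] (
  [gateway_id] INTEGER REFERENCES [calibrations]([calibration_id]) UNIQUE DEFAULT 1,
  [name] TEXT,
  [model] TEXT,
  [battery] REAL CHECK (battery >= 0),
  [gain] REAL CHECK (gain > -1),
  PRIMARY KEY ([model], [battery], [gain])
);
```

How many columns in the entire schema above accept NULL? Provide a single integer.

devices: 1 nullable (unit — PK (name, serial, lon) and explicit NOT NULL columns excluded).
calibrations: 2 nullable (severity, timestamp — PK (calibration_id) and explicit NOT NULL columns excluded).
gateways: 2 nullable (gateway_id, name — PK (model, battery, gain) and explicit NOT NULL columns excluded).
Total: 1 + 2 + 2 = 5.

5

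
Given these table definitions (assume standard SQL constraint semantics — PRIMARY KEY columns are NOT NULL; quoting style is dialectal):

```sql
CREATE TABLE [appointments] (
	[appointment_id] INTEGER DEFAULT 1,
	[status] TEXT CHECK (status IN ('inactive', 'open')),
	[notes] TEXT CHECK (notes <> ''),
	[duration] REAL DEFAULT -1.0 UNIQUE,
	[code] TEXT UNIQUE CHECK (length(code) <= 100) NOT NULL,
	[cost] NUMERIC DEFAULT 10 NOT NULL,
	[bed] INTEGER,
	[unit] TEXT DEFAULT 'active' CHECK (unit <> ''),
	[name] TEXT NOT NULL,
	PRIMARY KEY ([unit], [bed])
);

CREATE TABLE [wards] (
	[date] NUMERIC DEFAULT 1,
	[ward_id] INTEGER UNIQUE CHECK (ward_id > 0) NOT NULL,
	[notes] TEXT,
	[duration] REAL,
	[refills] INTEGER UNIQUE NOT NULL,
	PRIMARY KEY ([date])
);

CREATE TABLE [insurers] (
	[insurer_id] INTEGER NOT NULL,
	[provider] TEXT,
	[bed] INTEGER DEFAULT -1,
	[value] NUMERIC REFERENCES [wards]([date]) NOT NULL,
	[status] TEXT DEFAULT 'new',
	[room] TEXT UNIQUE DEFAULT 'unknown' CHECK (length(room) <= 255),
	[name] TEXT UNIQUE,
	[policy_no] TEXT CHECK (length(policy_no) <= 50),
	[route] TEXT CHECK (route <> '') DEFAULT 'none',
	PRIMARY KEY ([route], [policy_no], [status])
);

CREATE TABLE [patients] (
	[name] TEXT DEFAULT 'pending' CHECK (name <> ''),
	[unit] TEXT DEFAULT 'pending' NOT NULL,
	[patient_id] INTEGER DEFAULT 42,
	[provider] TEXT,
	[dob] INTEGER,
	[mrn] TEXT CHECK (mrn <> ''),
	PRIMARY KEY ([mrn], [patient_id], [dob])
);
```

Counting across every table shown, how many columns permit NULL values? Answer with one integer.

appointments: 4 nullable (appointment_id, status, notes, duration — PK (unit, bed) and explicit NOT NULL columns excluded).
wards: 2 nullable (notes, duration — PK (date) and explicit NOT NULL columns excluded).
insurers: 4 nullable (provider, bed, room, name — PK (route, policy_no, status) and explicit NOT NULL columns excluded).
patients: 2 nullable (name, provider — PK (mrn, patient_id, dob) and explicit NOT NULL columns excluded).
Total: 4 + 2 + 4 + 2 = 12.

12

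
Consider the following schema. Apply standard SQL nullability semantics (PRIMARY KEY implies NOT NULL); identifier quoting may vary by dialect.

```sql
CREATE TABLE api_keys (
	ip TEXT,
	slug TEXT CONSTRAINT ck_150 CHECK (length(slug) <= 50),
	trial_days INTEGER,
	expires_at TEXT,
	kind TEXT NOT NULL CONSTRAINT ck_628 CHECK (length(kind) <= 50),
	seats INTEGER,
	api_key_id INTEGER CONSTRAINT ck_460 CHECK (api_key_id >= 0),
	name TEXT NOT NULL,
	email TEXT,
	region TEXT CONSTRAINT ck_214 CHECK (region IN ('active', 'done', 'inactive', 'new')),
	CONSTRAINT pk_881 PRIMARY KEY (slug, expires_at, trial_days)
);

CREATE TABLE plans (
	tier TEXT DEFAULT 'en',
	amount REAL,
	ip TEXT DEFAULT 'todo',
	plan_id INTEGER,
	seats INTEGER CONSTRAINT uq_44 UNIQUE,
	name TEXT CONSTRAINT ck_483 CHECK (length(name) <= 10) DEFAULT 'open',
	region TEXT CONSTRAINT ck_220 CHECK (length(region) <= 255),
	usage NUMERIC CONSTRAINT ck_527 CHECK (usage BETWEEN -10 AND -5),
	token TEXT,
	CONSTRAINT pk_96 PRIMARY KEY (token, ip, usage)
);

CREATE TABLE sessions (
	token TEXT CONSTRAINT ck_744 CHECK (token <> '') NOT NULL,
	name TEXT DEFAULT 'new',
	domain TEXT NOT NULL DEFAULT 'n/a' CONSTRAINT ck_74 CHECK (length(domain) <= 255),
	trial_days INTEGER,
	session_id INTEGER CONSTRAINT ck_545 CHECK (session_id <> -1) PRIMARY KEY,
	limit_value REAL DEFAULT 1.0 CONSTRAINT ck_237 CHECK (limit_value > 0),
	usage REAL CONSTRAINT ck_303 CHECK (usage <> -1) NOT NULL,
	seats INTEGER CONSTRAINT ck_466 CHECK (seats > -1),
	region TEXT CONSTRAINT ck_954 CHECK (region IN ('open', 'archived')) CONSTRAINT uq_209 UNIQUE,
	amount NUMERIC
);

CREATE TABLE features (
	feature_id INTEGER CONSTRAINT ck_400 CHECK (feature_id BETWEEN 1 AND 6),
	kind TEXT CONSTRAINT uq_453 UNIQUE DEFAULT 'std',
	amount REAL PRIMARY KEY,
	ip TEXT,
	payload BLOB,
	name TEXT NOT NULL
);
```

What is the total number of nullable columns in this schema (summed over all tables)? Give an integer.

21

api_keys: 5 nullable (ip, seats, api_key_id, email, region — PK (slug, expires_at, trial_days) and explicit NOT NULL columns excluded).
plans: 6 nullable (tier, amount, plan_id, seats, name, region — PK (token, ip, usage) and explicit NOT NULL columns excluded).
sessions: 6 nullable (name, trial_days, limit_value, seats, region, amount — PK (session_id) and explicit NOT NULL columns excluded).
features: 4 nullable (feature_id, kind, ip, payload — PK (amount) and explicit NOT NULL columns excluded).
Total: 5 + 6 + 6 + 4 = 21.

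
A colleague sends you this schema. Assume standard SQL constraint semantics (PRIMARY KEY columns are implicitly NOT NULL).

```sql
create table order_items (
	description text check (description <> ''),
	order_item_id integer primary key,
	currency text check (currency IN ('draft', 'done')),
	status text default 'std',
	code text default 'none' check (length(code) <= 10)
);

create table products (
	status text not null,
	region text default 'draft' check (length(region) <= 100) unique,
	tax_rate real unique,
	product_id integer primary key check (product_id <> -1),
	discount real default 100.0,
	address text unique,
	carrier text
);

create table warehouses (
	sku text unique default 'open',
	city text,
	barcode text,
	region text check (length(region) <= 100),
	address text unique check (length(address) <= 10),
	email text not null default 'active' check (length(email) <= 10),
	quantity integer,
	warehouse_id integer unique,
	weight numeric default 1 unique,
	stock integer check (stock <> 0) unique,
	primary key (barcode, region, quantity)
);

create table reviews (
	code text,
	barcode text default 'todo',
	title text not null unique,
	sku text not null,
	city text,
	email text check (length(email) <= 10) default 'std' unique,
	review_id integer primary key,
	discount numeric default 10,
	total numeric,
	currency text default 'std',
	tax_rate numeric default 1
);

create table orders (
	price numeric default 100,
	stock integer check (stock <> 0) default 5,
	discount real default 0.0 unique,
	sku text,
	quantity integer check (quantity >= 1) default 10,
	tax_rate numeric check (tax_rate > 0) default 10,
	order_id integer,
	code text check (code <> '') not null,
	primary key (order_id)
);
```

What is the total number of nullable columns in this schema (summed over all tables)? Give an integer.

29

order_items: 4 nullable (description, currency, status, code — PK (order_item_id) and explicit NOT NULL columns excluded).
products: 5 nullable (region, tax_rate, discount, address, carrier — PK (product_id) and explicit NOT NULL columns excluded).
warehouses: 6 nullable (sku, city, address, warehouse_id, weight, stock — PK (barcode, region, quantity) and explicit NOT NULL columns excluded).
reviews: 8 nullable (code, barcode, city, email, discount, total, currency, tax_rate — PK (review_id) and explicit NOT NULL columns excluded).
orders: 6 nullable (price, stock, discount, sku, quantity, tax_rate — PK (order_id) and explicit NOT NULL columns excluded).
Total: 4 + 5 + 6 + 8 + 6 = 29.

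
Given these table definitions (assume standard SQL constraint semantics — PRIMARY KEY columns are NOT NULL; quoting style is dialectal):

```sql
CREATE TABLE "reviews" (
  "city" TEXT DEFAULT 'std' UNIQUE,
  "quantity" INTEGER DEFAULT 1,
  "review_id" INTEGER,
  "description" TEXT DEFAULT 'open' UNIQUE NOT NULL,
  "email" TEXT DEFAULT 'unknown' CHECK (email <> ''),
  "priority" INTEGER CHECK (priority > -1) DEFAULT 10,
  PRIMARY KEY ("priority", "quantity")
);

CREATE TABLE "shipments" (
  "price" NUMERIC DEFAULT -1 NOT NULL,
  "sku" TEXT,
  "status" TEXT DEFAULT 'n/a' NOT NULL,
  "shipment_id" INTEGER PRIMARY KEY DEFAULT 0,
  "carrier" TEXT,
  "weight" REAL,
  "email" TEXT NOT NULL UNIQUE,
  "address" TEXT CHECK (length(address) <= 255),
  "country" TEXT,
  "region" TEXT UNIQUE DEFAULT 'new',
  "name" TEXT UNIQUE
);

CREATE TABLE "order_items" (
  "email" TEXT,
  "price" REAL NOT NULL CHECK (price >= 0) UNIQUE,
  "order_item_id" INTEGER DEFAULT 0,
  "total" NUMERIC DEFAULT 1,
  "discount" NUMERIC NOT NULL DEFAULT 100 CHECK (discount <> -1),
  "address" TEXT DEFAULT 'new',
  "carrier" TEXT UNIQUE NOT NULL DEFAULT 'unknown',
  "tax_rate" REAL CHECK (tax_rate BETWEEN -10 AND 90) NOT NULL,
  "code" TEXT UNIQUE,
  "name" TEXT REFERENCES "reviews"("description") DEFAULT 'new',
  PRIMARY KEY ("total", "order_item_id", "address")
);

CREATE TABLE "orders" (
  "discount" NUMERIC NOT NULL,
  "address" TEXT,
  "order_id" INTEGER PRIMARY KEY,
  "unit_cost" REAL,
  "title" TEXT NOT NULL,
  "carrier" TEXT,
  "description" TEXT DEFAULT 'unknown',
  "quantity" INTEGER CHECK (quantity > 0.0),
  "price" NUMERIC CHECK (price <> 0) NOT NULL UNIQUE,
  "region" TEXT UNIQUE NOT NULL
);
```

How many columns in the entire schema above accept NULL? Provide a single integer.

reviews: 3 nullable (city, review_id, email — PK (priority, quantity) and explicit NOT NULL columns excluded).
shipments: 7 nullable (sku, carrier, weight, address, country, region, name — PK (shipment_id) and explicit NOT NULL columns excluded).
order_items: 3 nullable (email, code, name — PK (total, order_item_id, address) and explicit NOT NULL columns excluded).
orders: 5 nullable (address, unit_cost, carrier, description, quantity — PK (order_id) and explicit NOT NULL columns excluded).
Total: 3 + 7 + 3 + 5 = 18.

18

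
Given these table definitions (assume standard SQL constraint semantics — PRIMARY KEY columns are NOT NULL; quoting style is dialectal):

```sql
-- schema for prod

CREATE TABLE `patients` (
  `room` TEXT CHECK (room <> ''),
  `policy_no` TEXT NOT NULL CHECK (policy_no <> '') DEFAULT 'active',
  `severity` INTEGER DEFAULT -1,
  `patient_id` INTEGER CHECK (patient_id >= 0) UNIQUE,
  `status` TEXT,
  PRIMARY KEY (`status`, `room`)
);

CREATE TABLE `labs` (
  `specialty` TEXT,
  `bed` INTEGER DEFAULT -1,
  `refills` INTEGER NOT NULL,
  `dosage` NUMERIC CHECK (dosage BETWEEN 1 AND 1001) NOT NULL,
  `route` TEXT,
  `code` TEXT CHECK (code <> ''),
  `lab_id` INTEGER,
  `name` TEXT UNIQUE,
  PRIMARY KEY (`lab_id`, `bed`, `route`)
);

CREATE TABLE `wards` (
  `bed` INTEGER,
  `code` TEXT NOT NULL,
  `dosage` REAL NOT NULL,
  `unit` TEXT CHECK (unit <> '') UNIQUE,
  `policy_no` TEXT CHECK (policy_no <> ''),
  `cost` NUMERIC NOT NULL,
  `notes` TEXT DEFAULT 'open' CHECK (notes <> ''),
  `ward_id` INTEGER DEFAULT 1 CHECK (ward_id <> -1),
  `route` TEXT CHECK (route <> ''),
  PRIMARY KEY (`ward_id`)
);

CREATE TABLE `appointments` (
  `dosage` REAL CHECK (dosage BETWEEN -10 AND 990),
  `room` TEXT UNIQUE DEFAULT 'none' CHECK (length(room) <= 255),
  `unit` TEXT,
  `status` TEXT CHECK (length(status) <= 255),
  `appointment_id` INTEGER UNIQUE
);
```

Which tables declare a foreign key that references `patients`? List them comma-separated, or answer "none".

No REFERENCES clause anywhere in the schema names patients.

none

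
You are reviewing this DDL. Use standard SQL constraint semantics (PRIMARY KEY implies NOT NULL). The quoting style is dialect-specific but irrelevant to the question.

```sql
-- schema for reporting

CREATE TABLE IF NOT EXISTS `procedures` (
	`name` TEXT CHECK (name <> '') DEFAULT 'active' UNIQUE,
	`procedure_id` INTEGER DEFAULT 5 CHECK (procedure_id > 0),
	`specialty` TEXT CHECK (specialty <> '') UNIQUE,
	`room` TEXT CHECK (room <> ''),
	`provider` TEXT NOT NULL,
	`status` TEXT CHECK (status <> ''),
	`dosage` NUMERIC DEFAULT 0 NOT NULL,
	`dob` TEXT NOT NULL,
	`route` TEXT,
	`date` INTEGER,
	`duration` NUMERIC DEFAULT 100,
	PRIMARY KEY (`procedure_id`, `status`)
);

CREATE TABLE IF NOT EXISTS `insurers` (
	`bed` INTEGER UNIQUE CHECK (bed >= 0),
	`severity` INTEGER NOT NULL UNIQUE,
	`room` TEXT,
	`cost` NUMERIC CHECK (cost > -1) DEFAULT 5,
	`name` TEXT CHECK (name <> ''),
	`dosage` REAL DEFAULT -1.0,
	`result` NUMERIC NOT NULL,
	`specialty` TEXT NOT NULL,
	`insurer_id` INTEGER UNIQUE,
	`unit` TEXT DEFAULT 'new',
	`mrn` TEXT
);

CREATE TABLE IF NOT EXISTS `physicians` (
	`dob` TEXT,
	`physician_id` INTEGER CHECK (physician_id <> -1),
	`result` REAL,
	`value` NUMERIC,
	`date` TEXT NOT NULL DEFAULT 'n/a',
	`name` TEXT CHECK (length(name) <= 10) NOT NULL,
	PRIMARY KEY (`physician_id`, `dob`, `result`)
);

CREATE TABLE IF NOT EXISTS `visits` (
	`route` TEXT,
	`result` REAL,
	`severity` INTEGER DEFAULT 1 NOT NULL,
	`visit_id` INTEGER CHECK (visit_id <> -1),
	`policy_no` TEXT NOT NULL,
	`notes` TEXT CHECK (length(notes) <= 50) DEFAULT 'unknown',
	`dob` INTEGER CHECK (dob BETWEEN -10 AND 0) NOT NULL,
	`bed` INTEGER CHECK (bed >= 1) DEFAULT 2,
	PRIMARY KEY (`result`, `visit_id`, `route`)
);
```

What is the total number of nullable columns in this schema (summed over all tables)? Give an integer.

procedures: 6 nullable (name, specialty, room, route, date, duration — PK (procedure_id, status) and explicit NOT NULL columns excluded).
insurers: 8 nullable (bed, room, cost, name, dosage, insurer_id, unit, mrn — PK none and explicit NOT NULL columns excluded).
physicians: 1 nullable (value — PK (physician_id, dob, result) and explicit NOT NULL columns excluded).
visits: 2 nullable (notes, bed — PK (result, visit_id, route) and explicit NOT NULL columns excluded).
Total: 6 + 8 + 1 + 2 = 17.

17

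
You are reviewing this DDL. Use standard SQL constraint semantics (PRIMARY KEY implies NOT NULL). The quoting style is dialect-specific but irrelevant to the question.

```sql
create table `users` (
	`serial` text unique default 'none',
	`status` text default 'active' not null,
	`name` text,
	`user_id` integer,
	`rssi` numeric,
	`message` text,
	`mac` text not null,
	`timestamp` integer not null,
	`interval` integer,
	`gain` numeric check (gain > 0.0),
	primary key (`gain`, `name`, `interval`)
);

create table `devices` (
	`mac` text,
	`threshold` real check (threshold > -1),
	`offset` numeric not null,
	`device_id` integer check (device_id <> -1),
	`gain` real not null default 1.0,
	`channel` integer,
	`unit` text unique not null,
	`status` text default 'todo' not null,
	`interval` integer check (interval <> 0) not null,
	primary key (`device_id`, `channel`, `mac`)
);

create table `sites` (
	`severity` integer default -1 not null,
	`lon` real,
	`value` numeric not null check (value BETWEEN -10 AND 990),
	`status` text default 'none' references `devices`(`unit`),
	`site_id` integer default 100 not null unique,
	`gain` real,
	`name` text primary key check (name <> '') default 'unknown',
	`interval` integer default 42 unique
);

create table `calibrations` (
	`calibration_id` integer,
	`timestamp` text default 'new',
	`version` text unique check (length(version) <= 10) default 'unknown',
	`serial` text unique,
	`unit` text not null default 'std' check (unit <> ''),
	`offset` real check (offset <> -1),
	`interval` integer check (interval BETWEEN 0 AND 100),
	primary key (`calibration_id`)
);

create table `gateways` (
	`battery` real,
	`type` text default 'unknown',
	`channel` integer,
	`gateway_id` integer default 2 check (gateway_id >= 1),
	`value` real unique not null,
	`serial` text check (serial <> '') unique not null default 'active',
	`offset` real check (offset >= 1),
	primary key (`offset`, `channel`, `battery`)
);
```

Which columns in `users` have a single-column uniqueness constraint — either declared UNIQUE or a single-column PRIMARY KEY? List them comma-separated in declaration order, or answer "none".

serial

- serial: declared UNIQUE → unique.
- status: no UNIQUE or single-column PK constraint.
- name: part of a composite PRIMARY KEY — only the tuple is unique, not this column on its own.
- user_id: no UNIQUE or single-column PK constraint.
- rssi: no UNIQUE or single-column PK constraint.
- message: no UNIQUE or single-column PK constraint.
- mac: no UNIQUE or single-column PK constraint.
- timestamp: no UNIQUE or single-column PK constraint.
- interval: part of a composite PRIMARY KEY — only the tuple is unique, not this column on its own.
- gain: part of a composite PRIMARY KEY — only the tuple is unique, not this column on its own.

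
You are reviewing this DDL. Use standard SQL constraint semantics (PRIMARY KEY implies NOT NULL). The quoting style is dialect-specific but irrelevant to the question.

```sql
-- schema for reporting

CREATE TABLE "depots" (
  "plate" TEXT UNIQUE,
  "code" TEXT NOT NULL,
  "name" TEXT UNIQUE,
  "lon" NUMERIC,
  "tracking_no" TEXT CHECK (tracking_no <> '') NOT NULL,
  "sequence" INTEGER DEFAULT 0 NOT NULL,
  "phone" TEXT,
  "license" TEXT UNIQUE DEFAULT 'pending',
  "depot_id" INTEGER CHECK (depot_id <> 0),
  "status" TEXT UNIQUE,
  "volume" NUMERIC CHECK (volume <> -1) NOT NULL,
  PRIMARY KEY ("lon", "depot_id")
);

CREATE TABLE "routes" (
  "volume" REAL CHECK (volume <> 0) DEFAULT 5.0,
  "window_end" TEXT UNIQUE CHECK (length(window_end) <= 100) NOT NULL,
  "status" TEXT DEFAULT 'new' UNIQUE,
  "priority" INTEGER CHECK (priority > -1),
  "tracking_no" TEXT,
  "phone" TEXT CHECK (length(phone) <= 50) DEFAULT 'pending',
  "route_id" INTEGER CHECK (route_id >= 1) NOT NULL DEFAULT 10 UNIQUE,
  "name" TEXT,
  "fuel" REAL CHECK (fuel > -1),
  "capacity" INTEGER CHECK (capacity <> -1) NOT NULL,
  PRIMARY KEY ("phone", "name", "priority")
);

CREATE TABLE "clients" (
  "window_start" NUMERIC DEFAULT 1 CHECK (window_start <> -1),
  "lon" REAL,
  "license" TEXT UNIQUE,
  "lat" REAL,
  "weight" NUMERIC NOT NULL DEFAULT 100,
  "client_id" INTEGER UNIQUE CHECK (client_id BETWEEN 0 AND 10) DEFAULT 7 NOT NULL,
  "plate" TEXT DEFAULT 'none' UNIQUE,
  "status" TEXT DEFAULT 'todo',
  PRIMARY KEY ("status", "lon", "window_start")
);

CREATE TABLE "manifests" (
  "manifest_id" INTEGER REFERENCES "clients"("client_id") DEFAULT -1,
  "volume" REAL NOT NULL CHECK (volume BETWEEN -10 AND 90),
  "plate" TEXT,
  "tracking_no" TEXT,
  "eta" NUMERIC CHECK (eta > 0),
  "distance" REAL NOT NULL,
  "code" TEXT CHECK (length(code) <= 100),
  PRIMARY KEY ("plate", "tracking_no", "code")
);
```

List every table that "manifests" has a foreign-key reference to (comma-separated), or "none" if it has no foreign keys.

clients

- manifest_id REFERENCES clients(client_id).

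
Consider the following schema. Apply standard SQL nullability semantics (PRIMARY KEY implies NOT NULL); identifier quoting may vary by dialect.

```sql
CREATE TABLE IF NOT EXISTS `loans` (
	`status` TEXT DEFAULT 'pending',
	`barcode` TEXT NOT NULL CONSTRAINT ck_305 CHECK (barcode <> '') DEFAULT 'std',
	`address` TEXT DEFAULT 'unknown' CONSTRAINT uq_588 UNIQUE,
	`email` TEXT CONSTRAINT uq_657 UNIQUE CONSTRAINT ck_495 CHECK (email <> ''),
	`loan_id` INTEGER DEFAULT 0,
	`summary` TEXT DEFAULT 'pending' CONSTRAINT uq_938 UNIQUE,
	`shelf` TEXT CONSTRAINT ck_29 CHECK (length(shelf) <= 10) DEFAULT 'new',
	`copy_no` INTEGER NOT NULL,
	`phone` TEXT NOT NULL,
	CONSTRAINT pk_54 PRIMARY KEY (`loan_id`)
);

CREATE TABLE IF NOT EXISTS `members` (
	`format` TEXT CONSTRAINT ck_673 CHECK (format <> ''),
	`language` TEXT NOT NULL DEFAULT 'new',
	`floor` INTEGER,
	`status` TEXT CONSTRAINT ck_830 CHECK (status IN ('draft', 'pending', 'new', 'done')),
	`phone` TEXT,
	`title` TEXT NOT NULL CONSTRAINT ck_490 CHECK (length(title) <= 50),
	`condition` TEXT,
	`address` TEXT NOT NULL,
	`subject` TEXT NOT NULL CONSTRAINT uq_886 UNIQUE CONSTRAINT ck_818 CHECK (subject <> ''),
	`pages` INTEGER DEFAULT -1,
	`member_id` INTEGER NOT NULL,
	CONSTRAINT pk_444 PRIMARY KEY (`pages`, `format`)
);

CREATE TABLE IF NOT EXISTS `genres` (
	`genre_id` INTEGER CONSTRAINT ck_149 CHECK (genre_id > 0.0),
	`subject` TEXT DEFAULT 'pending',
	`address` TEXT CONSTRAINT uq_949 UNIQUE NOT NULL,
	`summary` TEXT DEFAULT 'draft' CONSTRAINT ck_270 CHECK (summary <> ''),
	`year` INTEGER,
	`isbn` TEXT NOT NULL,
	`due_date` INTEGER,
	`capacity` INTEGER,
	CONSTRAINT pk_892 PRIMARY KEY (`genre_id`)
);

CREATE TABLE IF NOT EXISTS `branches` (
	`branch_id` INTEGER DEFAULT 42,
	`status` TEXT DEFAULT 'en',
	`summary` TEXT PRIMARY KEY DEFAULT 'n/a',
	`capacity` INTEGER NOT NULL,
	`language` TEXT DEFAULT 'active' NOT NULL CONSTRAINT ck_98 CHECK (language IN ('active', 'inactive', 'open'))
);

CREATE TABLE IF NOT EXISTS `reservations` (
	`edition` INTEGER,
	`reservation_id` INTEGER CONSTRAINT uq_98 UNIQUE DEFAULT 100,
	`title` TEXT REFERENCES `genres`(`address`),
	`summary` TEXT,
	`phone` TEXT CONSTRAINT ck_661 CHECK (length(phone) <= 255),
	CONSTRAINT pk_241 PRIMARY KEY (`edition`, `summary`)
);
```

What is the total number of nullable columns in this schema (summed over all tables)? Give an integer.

19

loans: 5 nullable (status, address, email, summary, shelf — PK (loan_id) and explicit NOT NULL columns excluded).
members: 4 nullable (floor, status, phone, condition — PK (pages, format) and explicit NOT NULL columns excluded).
genres: 5 nullable (subject, summary, year, due_date, capacity — PK (genre_id) and explicit NOT NULL columns excluded).
branches: 2 nullable (branch_id, status — PK (summary) and explicit NOT NULL columns excluded).
reservations: 3 nullable (reservation_id, title, phone — PK (edition, summary) and explicit NOT NULL columns excluded).
Total: 5 + 4 + 5 + 2 + 3 = 19.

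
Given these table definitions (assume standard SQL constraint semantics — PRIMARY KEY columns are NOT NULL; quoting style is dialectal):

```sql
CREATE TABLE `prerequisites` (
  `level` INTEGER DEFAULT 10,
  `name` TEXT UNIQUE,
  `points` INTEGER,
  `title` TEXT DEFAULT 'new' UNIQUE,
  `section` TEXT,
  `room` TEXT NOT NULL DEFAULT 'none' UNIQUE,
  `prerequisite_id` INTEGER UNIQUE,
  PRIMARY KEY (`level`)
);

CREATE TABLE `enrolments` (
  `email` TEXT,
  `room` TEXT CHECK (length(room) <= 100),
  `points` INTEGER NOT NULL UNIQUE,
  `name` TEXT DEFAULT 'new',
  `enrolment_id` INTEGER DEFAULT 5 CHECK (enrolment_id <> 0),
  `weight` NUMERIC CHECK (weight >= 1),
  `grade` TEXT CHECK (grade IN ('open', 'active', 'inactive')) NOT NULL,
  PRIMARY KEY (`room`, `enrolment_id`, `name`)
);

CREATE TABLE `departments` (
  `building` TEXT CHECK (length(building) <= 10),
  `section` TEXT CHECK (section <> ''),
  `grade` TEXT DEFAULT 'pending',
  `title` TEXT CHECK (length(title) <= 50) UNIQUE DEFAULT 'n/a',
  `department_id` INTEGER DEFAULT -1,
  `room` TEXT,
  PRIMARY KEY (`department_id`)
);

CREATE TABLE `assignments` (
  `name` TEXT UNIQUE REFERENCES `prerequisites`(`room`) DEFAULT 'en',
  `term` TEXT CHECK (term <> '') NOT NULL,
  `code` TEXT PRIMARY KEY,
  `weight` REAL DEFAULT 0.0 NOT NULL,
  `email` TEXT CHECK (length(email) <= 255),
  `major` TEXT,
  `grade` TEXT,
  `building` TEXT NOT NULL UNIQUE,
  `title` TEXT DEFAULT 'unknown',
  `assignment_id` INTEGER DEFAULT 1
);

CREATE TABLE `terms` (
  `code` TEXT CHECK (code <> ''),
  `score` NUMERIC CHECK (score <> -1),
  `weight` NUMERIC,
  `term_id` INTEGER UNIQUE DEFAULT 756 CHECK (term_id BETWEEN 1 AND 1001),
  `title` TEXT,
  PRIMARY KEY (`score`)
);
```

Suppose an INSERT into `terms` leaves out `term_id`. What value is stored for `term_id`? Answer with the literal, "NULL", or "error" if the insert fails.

term_id has an explicit DEFAULT 756.
When the column is omitted from an INSERT, that default is used.

756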